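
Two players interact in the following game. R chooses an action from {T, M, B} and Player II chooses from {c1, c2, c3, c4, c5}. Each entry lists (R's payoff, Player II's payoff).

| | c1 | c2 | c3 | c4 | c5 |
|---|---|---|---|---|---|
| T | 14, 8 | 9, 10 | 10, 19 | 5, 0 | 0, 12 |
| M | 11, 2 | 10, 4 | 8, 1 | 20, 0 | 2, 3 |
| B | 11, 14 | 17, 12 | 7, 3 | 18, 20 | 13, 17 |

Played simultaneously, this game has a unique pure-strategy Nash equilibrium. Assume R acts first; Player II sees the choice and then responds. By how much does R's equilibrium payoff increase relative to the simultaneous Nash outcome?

Solve by backward induction (R leads).
- T: Player II compares 8, 10, 19, 0, 12 and picks c3; R would get 10.
- M: Player II compares 2, 4, 1, 0, 3 and picks c2; R would get 10.
- B: Player II compares 14, 12, 3, 20, 17 and picks c4; R would get 18.
Maximizing over 10, 10, 18, R chooses B. Subgame-perfect outcome: (B, c4) with payoffs (18, 20).
Under simultaneous play:
R's best replies: c1→T; c2→B; c3→T; c4→M; c5→B.
Player II's best replies: T→c3; M→c2; B→c4.
Only (T, c3) has each player best-responding; Nash payoffs (10, 19).
R's commitment gain: 18 − 10 = 8.

8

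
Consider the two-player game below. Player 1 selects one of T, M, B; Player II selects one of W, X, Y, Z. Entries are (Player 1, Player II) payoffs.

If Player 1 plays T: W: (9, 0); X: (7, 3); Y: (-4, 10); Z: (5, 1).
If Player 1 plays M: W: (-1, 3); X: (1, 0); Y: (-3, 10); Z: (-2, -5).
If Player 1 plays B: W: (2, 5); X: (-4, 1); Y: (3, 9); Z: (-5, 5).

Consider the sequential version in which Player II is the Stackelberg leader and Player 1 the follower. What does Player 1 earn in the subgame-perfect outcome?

Solve by backward induction (Player II leads).
- W: BR = T, leader payoff 0.
- X: BR = T, leader payoff 3.
- Y: BR = B, leader payoff 9.
- Z: BR = T, leader payoff 1.
Among 0, 3, 9, 1, the best is 9 at Y. Subgame-perfect outcome: (B, Y) with payoffs (3, 9).

3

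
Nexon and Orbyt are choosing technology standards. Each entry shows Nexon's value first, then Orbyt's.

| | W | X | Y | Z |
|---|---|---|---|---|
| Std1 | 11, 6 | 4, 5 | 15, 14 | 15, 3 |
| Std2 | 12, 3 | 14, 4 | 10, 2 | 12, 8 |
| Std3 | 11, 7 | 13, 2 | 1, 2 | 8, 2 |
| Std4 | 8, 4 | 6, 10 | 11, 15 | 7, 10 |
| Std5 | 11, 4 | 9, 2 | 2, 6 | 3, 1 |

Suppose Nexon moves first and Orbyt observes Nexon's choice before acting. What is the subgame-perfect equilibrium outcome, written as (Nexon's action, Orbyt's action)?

Solve by backward induction (Nexon leads).
- Std1 → Orbyt plays Y (best of 6, 5, 14, 3); Nexon gets 15.
- Std2 → Orbyt plays Z (best of 3, 4, 2, 8); Nexon gets 12.
- Std3 → Orbyt plays W (best of 7, 2, 2, 2); Nexon gets 11.
- Std4 → Orbyt plays Y (best of 4, 10, 15, 10); Nexon gets 11.
- Std5 → Orbyt plays Y (best of 4, 2, 6, 1); Nexon gets 2.
Maximizing over 15, 12, 11, 11, 2, Nexon chooses Std1. Subgame-perfect outcome: (Std1, Y) with payoffs (15, 14).

(Std1, Y)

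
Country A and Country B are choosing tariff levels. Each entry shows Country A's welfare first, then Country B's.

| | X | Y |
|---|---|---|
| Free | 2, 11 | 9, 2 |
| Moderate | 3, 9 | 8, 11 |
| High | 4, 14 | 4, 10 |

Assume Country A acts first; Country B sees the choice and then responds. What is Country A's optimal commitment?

Moderate

Solve by backward induction (Country A leads).
- Free → Country B plays X (best of 11, 2); Country A gets 2.
- Moderate → Country B plays Y (best of 9, 11); Country A gets 8.
- High → Country B plays X (best of 14, 10); Country A gets 4.
Among 2, 8, 4, the best is 8 at Moderate. Subgame-perfect outcome: (Moderate, Y) with payoffs (8, 11).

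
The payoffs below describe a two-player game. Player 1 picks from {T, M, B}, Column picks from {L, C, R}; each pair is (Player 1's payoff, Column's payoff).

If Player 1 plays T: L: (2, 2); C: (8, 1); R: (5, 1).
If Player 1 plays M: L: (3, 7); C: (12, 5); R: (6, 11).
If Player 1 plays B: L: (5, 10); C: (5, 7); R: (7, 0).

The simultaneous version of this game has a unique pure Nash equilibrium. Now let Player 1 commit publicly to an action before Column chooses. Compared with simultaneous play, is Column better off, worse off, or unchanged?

better off

Column best-responds to each possible Player 1 move:
- T: BR = L, leader payoff 2.
- M: BR = R, leader payoff 6.
- B: BR = L, leader payoff 5.
Maximizing over 2, 6, 5, Player 1 chooses M. Subgame-perfect outcome: (M, R) with payoffs (6, 11).
Under simultaneous play:
Player 1's best replies: L→B; C→M; R→B.
Column's best replies: T→L; M→R; B→L.
The unique mutual best reply is (B, L), giving (5, 10).
Column earns 11 sequentially versus 10 at the Nash outcome: better off.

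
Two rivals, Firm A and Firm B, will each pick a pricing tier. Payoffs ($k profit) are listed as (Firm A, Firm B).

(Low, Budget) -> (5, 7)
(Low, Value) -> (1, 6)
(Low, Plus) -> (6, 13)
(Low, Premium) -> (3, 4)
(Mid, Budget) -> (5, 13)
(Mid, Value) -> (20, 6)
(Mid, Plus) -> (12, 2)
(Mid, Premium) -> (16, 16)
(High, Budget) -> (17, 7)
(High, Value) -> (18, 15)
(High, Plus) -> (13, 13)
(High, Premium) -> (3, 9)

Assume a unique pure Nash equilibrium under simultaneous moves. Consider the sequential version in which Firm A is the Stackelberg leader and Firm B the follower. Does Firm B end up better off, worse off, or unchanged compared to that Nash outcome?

Firm B best-responds to each possible Firm A move:
- Low: Firm B compares 7, 6, 13, 4 and picks Plus; Firm A would get 6.
- Mid: Firm B compares 13, 6, 2, 16 and picks Premium; Firm A would get 16.
- High: Firm B compares 7, 15, 13, 9 and picks Value; Firm A would get 18.
Firm A's induced payoffs are 6, 16, 18, so Firm A commits to High. Subgame-perfect outcome: (High, Value) with payoffs (18, 15).
Now find the simultaneous Nash equilibrium.
Firm A's best replies: Budget→High; Value→Mid; Plus→High; Premium→Mid.
Firm B's best replies: Low→Plus; Mid→Premium; High→Value.
The unique mutual best reply is (Mid, Premium), giving (16, 16).
Firm B earns 15 sequentially versus 16 at the Nash outcome: worse off.

worse off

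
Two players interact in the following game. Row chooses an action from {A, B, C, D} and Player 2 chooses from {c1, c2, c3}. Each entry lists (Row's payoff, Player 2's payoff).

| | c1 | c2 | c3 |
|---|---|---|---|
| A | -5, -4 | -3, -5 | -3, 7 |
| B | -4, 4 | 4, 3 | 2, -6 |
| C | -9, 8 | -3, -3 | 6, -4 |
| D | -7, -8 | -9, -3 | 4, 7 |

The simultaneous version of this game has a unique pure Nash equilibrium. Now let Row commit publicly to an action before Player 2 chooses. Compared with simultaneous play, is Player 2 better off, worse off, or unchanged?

better off

Solve by backward induction (Row leads).
- A: Player 2 compares -4, -5, 7 and picks c3; Row would get -3.
- B: Player 2 compares 4, 3, -6 and picks c1; Row would get -4.
- C: Player 2 compares 8, -3, -4 and picks c1; Row would get -9.
- D: Player 2 compares -8, -3, 7 and picks c3; Row would get 4.
Row's induced payoffs are -3, -4, -9, 4, so Row commits to D. Subgame-perfect outcome: (D, c3) with payoffs (4, 7).
Now find the simultaneous Nash equilibrium.
Row's best replies: c1→B; c2→B; c3→C.
Player 2's best replies: A→c3; B→c1; C→c1; D→c3.
Only (B, c1) has each player best-responding; Nash payoffs (-4, 4).
Player 2 earns 7 sequentially versus 4 at the Nash outcome: better off.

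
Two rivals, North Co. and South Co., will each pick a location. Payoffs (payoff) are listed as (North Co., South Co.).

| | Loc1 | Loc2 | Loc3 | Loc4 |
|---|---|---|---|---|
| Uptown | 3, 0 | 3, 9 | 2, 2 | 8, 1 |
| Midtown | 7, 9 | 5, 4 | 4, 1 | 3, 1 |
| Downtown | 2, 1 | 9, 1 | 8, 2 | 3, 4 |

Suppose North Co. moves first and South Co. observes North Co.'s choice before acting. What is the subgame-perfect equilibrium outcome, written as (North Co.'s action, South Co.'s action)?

(Midtown, Loc1)

Work backward from South Co.'s decision.
- Uptown: South Co. compares 0, 9, 2, 1 and picks Loc2; North Co. would get 3.
- Midtown: South Co. compares 9, 4, 1, 1 and picks Loc1; North Co. would get 7.
- Downtown: South Co. compares 1, 1, 2, 4 and picks Loc4; North Co. would get 3.
Among 3, 7, 3, the best is 7 at Midtown. Subgame-perfect outcome: (Midtown, Loc1) with payoffs (7, 9).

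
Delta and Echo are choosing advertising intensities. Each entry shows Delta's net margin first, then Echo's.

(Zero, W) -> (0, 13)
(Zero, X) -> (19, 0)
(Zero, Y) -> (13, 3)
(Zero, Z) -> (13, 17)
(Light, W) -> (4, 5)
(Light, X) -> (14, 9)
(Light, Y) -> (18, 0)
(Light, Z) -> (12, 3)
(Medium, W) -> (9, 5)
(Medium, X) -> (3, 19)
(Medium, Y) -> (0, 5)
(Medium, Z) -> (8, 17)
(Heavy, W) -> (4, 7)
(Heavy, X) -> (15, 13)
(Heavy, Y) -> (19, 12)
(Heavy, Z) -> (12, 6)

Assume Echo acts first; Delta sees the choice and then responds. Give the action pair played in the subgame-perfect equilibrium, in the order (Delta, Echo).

(Zero, Z)

Delta best-responds to each possible Echo move:
- W → Delta plays Medium (best of 0, 4, 9, 4); Echo gets 5.
- X → Delta plays Zero (best of 19, 14, 3, 15); Echo gets 0.
- Y → Delta plays Heavy (best of 13, 18, 0, 19); Echo gets 12.
- Z → Delta plays Zero (best of 13, 12, 8, 12); Echo gets 17.
Echo's induced payoffs are 5, 0, 12, 17, so Echo commits to Z. Subgame-perfect outcome: (Zero, Z) with payoffs (13, 17).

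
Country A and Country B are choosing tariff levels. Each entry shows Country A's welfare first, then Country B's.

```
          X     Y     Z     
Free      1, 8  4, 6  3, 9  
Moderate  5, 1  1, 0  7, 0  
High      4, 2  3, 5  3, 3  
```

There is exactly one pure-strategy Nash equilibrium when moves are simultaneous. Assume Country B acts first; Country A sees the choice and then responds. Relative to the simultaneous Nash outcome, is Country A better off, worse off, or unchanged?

worse off

Solve by backward induction (Country B leads).
- X: Country A compares 1, 5, 4 and picks Moderate; Country B would get 1.
- Y: Country A compares 4, 1, 3 and picks Free; Country B would get 6.
- Z: Country A compares 3, 7, 3 and picks Moderate; Country B would get 0.
Among 1, 6, 0, the best is 6 at Y. Subgame-perfect outcome: (Free, Y) with payoffs (4, 6).
Under simultaneous play:
Country A's best replies: X→Moderate; Y→Free; Z→Moderate.
Country B's best replies: Free→Z; Moderate→X; High→Y.
Only (Moderate, X) has each player best-responding; Nash payoffs (5, 1).
Country A earns 4 sequentially versus 5 at the Nash outcome: worse off.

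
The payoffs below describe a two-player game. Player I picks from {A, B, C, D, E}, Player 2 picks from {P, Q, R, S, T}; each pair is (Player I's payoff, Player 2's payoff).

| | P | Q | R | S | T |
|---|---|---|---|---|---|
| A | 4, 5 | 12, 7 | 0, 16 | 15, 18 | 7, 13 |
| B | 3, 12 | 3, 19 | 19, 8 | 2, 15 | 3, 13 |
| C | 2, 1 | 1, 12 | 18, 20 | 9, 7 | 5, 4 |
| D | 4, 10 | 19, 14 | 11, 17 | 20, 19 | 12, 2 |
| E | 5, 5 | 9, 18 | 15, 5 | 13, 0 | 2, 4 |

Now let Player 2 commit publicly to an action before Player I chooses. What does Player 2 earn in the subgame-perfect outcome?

19

Player I best-responds to each possible Player 2 move:
- P → Player I plays E (best of 4, 3, 2, 4, 5); Player 2 gets 5.
- Q → Player I plays D (best of 12, 3, 1, 19, 9); Player 2 gets 14.
- R → Player I plays B (best of 0, 19, 18, 11, 15); Player 2 gets 8.
- S → Player I plays D (best of 15, 2, 9, 20, 13); Player 2 gets 19.
- T → Player I plays D (best of 7, 3, 5, 12, 2); Player 2 gets 2.
Maximizing over 5, 14, 8, 19, 2, Player 2 chooses S. Subgame-perfect outcome: (D, S) with payoffs (20, 19).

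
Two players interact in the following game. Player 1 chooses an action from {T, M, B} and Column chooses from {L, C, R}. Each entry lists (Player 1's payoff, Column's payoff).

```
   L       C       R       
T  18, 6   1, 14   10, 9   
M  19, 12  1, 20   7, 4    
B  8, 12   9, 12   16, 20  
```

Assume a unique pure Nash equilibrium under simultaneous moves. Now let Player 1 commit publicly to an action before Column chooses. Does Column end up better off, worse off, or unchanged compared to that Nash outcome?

Column best-responds to each possible Player 1 move:
- T: BR = C, leader payoff 1.
- M: BR = C, leader payoff 1.
- B: BR = R, leader payoff 16.
Player 1's induced payoffs are 1, 1, 16, so Player 1 commits to B. Subgame-perfect outcome: (B, R) with payoffs (16, 20).
For the simultaneous game, intersect best replies.
Player 1's best replies: L→M; C→B; R→B.
Column's best replies: T→C; M→C; B→R.
Only (B, R) has each player best-responding; Nash payoffs (16, 20).
Column earns 20 sequentially versus 20 at the Nash outcome: unchanged.

unchanged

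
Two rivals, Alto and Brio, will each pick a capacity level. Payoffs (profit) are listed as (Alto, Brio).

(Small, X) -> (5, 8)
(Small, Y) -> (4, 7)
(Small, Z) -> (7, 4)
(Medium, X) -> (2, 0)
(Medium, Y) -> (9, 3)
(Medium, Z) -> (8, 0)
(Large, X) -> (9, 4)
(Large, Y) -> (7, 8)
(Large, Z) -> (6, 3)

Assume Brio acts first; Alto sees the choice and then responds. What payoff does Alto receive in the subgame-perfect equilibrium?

9

Solve by backward induction (Brio leads).
- X: Alto compares 5, 2, 9 and picks Large; Brio would get 4.
- Y: Alto compares 4, 9, 7 and picks Medium; Brio would get 3.
- Z: Alto compares 7, 8, 6 and picks Medium; Brio would get 0.
Brio's induced payoffs are 4, 3, 0, so Brio commits to X. Subgame-perfect outcome: (Large, X) with payoffs (9, 4).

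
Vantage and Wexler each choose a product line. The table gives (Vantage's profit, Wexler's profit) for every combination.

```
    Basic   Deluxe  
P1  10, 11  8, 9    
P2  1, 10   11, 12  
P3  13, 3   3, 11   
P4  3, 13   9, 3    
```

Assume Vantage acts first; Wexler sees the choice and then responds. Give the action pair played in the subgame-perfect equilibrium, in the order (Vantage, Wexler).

(P2, Deluxe)

Backward induction with Vantage moving first.
- P1: BR = Basic, leader payoff 10.
- P2: BR = Deluxe, leader payoff 11.
- P3: BR = Deluxe, leader payoff 3.
- P4: BR = Basic, leader payoff 3.
Among 10, 11, 3, 3, the best is 11 at P2. Subgame-perfect outcome: (P2, Deluxe) with payoffs (11, 12).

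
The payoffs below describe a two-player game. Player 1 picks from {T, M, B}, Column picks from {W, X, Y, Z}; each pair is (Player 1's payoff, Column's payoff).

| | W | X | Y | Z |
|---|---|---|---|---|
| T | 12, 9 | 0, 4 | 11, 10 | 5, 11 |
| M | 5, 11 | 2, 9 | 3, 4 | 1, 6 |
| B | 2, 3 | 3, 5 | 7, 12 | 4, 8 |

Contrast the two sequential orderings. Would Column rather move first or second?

second

If Player 1 leads: Column's best replies are T→Z, M→W, B→Y; Player 1's induced payoffs 5, 5, 7; outcome (B, Y), payoffs (7, 12).
If Column leads: Player 1's best replies are W→T, X→B, Y→T, Z→T; Column's induced payoffs 9, 5, 10, 11; outcome (T, Z), payoffs (5, 11).
Column gets 11 moving first and 12 moving second, so Column prefers to move second.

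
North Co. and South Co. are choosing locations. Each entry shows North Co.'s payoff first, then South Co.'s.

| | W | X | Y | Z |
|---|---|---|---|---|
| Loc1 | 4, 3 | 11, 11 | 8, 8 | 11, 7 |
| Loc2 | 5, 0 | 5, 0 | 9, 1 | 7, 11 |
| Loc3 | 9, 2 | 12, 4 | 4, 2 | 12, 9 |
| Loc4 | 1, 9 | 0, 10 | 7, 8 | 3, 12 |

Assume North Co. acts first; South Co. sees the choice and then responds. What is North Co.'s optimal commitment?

Loc3

Solve by backward induction (North Co. leads).
- Loc1: BR = X, leader payoff 11.
- Loc2: BR = Z, leader payoff 7.
- Loc3: BR = Z, leader payoff 12.
- Loc4: BR = Z, leader payoff 3.
Maximizing over 11, 7, 12, 3, North Co. chooses Loc3. Subgame-perfect outcome: (Loc3, Z) with payoffs (12, 9).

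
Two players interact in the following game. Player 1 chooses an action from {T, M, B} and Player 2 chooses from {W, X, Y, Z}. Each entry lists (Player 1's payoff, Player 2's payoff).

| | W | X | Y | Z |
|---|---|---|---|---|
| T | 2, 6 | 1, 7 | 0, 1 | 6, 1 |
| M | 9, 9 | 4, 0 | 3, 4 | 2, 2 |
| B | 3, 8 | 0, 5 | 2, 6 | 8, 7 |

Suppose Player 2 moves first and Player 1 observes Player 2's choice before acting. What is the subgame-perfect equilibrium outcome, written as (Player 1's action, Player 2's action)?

(M, W)

Work backward from Player 1's decision.
- W: Player 1 compares 2, 9, 3 and picks M; Player 2 would get 9.
- X: Player 1 compares 1, 4, 0 and picks M; Player 2 would get 0.
- Y: Player 1 compares 0, 3, 2 and picks M; Player 2 would get 4.
- Z: Player 1 compares 6, 2, 8 and picks B; Player 2 would get 7.
Among 9, 0, 4, 7, the best is 9 at W. Subgame-perfect outcome: (M, W) with payoffs (9, 9).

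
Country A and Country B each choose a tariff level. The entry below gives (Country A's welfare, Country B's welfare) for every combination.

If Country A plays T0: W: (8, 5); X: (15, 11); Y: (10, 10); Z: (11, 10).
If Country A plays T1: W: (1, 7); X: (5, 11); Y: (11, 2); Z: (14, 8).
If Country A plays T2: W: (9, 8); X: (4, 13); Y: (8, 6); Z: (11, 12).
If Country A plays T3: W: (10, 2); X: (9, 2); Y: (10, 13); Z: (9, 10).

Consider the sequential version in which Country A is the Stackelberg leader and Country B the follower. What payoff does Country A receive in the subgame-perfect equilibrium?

Backward induction with Country A moving first.
- T0: BR = X, leader payoff 15.
- T1: BR = X, leader payoff 5.
- T2: BR = X, leader payoff 4.
- T3: BR = Y, leader payoff 10.
Among 15, 5, 4, 10, the best is 15 at T0. Subgame-perfect outcome: (T0, X) with payoffs (15, 11).

15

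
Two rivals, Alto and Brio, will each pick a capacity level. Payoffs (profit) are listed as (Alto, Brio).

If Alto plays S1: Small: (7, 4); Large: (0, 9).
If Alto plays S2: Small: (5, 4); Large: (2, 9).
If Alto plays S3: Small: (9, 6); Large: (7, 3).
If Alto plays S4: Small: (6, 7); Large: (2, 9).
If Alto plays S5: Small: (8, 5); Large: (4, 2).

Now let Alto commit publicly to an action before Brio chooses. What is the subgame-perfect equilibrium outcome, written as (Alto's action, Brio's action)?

Brio best-responds to each possible Alto move:
- S1: Brio compares 4, 9 and picks Large; Alto would get 0.
- S2: Brio compares 4, 9 and picks Large; Alto would get 2.
- S3: Brio compares 6, 3 and picks Small; Alto would get 9.
- S4: Brio compares 7, 9 and picks Large; Alto would get 2.
- S5: Brio compares 5, 2 and picks Small; Alto would get 8.
Maximizing over 0, 2, 9, 2, 8, Alto chooses S3. Subgame-perfect outcome: (S3, Small) with payoffs (9, 6).

(S3, Small)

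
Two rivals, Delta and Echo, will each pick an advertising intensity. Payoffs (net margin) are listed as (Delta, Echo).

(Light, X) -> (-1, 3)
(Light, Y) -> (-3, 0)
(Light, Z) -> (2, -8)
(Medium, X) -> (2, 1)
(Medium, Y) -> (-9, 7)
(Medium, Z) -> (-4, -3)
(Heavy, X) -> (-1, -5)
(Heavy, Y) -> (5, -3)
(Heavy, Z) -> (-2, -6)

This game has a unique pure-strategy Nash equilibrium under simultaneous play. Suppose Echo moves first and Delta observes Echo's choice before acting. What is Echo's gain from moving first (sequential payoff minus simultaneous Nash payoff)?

Work backward from Delta's decision.
- X → Delta plays Medium (best of -1, 2, -1); Echo gets 1.
- Y → Delta plays Heavy (best of -3, -9, 5); Echo gets -3.
- Z → Delta plays Light (best of 2, -4, -2); Echo gets -8.
Echo's induced payoffs are 1, -3, -8, so Echo commits to X. Subgame-perfect outcome: (Medium, X) with payoffs (2, 1).
Now find the simultaneous Nash equilibrium.
Delta's best replies: X→Medium; Y→Heavy; Z→Light.
Echo's best replies: Light→X; Medium→Y; Heavy→Y.
Only (Heavy, Y) has each player best-responding; Nash payoffs (5, -3).
Echo's commitment gain: 1 − -3 = 4.

4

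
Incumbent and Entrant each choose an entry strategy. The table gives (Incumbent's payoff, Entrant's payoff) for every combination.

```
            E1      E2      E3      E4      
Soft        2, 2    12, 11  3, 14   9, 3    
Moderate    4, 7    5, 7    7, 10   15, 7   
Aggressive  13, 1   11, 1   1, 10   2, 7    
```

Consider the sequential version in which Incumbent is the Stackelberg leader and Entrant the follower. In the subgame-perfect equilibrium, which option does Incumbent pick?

Moderate

Work backward from Entrant's decision.
- Soft: Entrant compares 2, 11, 14, 3 and picks E3; Incumbent would get 3.
- Moderate: Entrant compares 7, 7, 10, 7 and picks E3; Incumbent would get 7.
- Aggressive: Entrant compares 1, 1, 10, 7 and picks E3; Incumbent would get 1.
Maximizing over 3, 7, 1, Incumbent chooses Moderate. Subgame-perfect outcome: (Moderate, E3) with payoffs (7, 10).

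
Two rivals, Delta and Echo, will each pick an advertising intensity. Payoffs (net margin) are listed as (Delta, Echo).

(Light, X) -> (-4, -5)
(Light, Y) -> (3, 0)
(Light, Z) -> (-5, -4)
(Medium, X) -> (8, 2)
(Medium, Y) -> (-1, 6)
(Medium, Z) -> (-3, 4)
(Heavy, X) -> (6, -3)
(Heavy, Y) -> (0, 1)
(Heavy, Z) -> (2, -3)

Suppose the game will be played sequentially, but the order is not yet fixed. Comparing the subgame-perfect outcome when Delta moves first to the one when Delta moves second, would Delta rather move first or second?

If Delta leads: Echo's best replies are Light→Y, Medium→Y, Heavy→Y; Delta's induced payoffs 3, -1, 0; outcome (Light, Y), payoffs (3, 0).
If Echo leads: Delta's best replies are X→Medium, Y→Light, Z→Heavy; Echo's induced payoffs 2, 0, -3; outcome (Medium, X), payoffs (8, 2).
Delta gets 3 moving first and 8 moving second, so Delta prefers to move second.

second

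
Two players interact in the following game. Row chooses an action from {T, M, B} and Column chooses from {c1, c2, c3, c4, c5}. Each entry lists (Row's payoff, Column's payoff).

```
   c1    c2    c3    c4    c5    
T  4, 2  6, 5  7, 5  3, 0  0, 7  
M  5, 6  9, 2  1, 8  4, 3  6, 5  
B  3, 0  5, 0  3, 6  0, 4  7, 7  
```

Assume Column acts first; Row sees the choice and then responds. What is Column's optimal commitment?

Solve by backward induction (Column leads).
- c1: Row compares 4, 5, 3 and picks M; Column would get 6.
- c2: Row compares 6, 9, 5 and picks M; Column would get 2.
- c3: Row compares 7, 1, 3 and picks T; Column would get 5.
- c4: Row compares 3, 4, 0 and picks M; Column would get 3.
- c5: Row compares 0, 6, 7 and picks B; Column would get 7.
Column's induced payoffs are 6, 2, 5, 3, 7, so Column commits to c5. Subgame-perfect outcome: (B, c5) with payoffs (7, 7).

c5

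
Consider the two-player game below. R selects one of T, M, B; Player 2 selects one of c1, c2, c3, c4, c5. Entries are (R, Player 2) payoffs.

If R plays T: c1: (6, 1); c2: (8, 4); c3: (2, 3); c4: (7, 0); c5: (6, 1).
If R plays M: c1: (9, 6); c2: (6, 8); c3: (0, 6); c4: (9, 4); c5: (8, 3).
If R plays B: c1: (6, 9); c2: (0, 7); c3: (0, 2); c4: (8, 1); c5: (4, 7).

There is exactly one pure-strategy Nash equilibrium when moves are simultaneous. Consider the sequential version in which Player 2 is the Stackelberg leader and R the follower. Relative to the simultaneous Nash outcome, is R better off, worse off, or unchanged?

better off

Backward induction with Player 2 moving first.
- c1 → R plays M (best of 6, 9, 6); Player 2 gets 6.
- c2 → R plays T (best of 8, 6, 0); Player 2 gets 4.
- c3 → R plays T (best of 2, 0, 0); Player 2 gets 3.
- c4 → R plays M (best of 7, 9, 8); Player 2 gets 4.
- c5 → R plays M (best of 6, 8, 4); Player 2 gets 3.
Among 6, 4, 3, 4, 3, the best is 6 at c1. Subgame-perfect outcome: (M, c1) with payoffs (9, 6).
Under simultaneous play:
R's best replies: c1→M; c2→T; c3→T; c4→M; c5→M.
Player 2's best replies: T→c2; M→c2; B→c1.
Only (T, c2) has each player best-responding; Nash payoffs (8, 4).
R earns 9 sequentially versus 8 at the Nash outcome: better off.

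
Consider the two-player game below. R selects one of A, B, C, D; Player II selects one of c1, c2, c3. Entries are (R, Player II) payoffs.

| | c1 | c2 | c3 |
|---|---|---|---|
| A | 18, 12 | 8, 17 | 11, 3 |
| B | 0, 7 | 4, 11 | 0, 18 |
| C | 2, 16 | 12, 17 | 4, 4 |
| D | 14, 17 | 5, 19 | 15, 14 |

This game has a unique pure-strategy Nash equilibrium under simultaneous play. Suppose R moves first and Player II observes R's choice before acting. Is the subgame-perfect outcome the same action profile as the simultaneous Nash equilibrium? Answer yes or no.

yes

Backward induction with R moving first.
- A: BR = c2, leader payoff 8.
- B: BR = c3, leader payoff 0.
- C: BR = c2, leader payoff 12.
- D: BR = c2, leader payoff 5.
R's induced payoffs are 8, 0, 12, 5, so R commits to C. Subgame-perfect outcome: (C, c2) with payoffs (12, 17).
For the simultaneous game, intersect best replies.
R's best replies: c1→A; c2→C; c3→D.
Player II's best replies: A→c2; B→c3; C→c2; D→c2.
Only (C, c2) has each player best-responding; Nash payoffs (12, 17).
Sequential outcome (C, c2) coincides with the Nash profile (C, c2).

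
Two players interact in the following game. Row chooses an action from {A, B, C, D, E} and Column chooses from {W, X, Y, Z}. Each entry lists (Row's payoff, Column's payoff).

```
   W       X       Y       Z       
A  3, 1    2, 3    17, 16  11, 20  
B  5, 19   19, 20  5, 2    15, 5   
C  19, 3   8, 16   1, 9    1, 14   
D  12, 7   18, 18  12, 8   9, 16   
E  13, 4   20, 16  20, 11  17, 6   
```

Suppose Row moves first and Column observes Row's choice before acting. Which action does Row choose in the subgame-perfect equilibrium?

E

Column best-responds to each possible Row move:
- A: BR = Z, leader payoff 11.
- B: BR = X, leader payoff 19.
- C: BR = X, leader payoff 8.
- D: BR = X, leader payoff 18.
- E: BR = X, leader payoff 20.
Among 11, 19, 8, 18, 20, the best is 20 at E. Subgame-perfect outcome: (E, X) with payoffs (20, 16).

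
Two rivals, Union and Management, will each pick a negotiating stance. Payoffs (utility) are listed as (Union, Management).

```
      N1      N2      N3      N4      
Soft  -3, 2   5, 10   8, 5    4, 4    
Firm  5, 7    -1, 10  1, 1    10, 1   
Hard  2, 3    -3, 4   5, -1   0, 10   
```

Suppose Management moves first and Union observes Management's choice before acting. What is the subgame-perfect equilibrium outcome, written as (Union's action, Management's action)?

Solve by backward induction (Management leads).
- N1: BR = Firm, leader payoff 7.
- N2: BR = Soft, leader payoff 10.
- N3: BR = Soft, leader payoff 5.
- N4: BR = Firm, leader payoff 1.
Among 7, 10, 5, 1, the best is 10 at N2. Subgame-perfect outcome: (Soft, N2) with payoffs (5, 10).

(Soft, N2)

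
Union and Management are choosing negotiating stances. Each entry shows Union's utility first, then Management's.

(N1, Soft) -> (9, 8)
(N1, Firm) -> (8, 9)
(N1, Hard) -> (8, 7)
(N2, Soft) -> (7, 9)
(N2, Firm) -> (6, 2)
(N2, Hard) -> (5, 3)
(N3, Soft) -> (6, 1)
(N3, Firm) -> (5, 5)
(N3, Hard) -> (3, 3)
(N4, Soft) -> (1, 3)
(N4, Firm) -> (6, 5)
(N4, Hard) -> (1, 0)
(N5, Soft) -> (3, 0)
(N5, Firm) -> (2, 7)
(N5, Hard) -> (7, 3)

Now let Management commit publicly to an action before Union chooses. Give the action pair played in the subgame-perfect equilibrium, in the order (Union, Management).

(N1, Firm)

Solve by backward induction (Management leads).
- Soft: Union compares 9, 7, 6, 1, 3 and picks N1; Management would get 8.
- Firm: Union compares 8, 6, 5, 6, 2 and picks N1; Management would get 9.
- Hard: Union compares 8, 5, 3, 1, 7 and picks N1; Management would get 7.
Maximizing over 8, 9, 7, Management chooses Firm. Subgame-perfect outcome: (N1, Firm) with payoffs (8, 9).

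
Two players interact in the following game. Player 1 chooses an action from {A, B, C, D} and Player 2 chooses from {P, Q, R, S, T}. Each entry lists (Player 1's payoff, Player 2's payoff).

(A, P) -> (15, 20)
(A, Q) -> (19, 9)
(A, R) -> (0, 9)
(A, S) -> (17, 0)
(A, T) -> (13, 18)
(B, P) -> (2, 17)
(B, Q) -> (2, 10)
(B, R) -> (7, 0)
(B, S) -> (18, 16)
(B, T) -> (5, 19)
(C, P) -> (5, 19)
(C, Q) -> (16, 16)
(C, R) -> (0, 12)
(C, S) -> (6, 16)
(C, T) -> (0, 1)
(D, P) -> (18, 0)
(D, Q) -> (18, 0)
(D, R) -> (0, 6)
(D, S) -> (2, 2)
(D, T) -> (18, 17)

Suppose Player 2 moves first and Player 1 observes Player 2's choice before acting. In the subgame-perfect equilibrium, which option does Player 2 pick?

Backward induction with Player 2 moving first.
- P: BR = D, leader payoff 0.
- Q: BR = A, leader payoff 9.
- R: BR = B, leader payoff 0.
- S: BR = B, leader payoff 16.
- T: BR = D, leader payoff 17.
Player 2's induced payoffs are 0, 9, 0, 16, 17, so Player 2 commits to T. Subgame-perfect outcome: (D, T) with payoffs (18, 17).

T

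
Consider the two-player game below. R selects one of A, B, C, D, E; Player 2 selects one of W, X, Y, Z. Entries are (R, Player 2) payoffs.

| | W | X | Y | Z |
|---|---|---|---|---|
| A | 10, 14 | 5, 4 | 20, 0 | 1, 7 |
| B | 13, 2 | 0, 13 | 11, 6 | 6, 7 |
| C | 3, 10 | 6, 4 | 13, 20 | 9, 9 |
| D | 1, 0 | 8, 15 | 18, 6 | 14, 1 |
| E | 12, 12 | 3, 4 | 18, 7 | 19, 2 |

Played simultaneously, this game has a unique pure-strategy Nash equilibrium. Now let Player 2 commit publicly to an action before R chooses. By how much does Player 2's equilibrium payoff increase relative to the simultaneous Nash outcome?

0

Work backward from R's decision.
- W: R compares 10, 13, 3, 1, 12 and picks B; Player 2 would get 2.
- X: R compares 5, 0, 6, 8, 3 and picks D; Player 2 would get 15.
- Y: R compares 20, 11, 13, 18, 18 and picks A; Player 2 would get 0.
- Z: R compares 1, 6, 9, 14, 19 and picks E; Player 2 would get 2.
Maximizing over 2, 15, 0, 2, Player 2 chooses X. Subgame-perfect outcome: (D, X) with payoffs (8, 15).
Under simultaneous play:
R's best replies: W→B; X→D; Y→A; Z→E.
Player 2's best replies: A→W; B→X; C→Y; D→X; E→W.
The unique mutual best reply is (D, X), giving (8, 15).
Player 2's commitment gain: 15 − 15 = 0.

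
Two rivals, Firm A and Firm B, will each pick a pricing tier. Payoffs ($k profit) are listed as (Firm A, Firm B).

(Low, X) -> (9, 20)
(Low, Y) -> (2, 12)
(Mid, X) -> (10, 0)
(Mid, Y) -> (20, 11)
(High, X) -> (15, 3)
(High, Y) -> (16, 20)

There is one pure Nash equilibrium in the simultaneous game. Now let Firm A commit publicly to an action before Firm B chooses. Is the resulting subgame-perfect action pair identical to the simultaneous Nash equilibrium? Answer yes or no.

Firm B best-responds to each possible Firm A move:
- Low: Firm B compares 20, 12 and picks X; Firm A would get 9.
- Mid: Firm B compares 0, 11 and picks Y; Firm A would get 20.
- High: Firm B compares 3, 20 and picks Y; Firm A would get 16.
Among 9, 20, 16, the best is 20 at Mid. Subgame-perfect outcome: (Mid, Y) with payoffs (20, 11).
For the simultaneous game, intersect best replies.
Firm A's best replies: X→High; Y→Mid.
Firm B's best replies: Low→X; Mid→Y; High→Y.
Only (Mid, Y) has each player best-responding; Nash payoffs (20, 11).
Sequential outcome (Mid, Y) coincides with the Nash profile (Mid, Y).

yes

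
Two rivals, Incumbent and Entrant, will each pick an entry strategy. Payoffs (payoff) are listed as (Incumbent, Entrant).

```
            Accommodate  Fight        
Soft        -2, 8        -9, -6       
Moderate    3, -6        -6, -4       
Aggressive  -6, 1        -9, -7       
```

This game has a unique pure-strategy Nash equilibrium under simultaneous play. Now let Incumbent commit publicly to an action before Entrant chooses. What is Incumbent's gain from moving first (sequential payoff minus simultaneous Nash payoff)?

4

Entrant best-responds to each possible Incumbent move:
- Soft → Entrant plays Accommodate (best of 8, -6); Incumbent gets -2.
- Moderate → Entrant plays Fight (best of -6, -4); Incumbent gets -6.
- Aggressive → Entrant plays Accommodate (best of 1, -7); Incumbent gets -6.
Among -2, -6, -6, the best is -2 at Soft. Subgame-perfect outcome: (Soft, Accommodate) with payoffs (-2, 8).
For the simultaneous game, intersect best replies.
Incumbent's best replies: Accommodate→Moderate; Fight→Moderate.
Entrant's best replies: Soft→Accommodate; Moderate→Fight; Aggressive→Accommodate.
The unique mutual best reply is (Moderate, Fight), giving (-6, -4).
Incumbent's commitment gain: -2 − -6 = 4.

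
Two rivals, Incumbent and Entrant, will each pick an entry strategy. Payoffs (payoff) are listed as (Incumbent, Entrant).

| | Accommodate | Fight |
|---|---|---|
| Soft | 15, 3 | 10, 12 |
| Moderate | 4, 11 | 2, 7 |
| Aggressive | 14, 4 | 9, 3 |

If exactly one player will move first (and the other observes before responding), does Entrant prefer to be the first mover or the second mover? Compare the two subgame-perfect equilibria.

If Incumbent leads: Entrant's best replies are Soft→Fight, Moderate→Accommodate, Aggressive→Accommodate; Incumbent's induced payoffs 10, 4, 14; outcome (Aggressive, Accommodate), payoffs (14, 4).
If Entrant leads: Incumbent's best replies are Accommodate→Soft, Fight→Soft; Entrant's induced payoffs 3, 12; outcome (Soft, Fight), payoffs (10, 12).
Entrant gets 12 moving first and 4 moving second, so Entrant prefers to move first.

first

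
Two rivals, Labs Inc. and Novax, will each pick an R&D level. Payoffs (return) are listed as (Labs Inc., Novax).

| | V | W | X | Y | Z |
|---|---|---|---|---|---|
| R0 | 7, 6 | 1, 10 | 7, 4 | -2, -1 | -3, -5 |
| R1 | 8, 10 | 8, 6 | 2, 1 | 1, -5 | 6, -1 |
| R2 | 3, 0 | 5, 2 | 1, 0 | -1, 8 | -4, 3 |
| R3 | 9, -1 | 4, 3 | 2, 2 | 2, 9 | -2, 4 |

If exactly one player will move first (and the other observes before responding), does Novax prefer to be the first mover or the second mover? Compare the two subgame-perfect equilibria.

second

If Labs Inc. leads: Novax's best replies are R0→W, R1→V, R2→Y, R3→Y; Labs Inc.'s induced payoffs 1, 8, -1, 2; outcome (R1, V), payoffs (8, 10).
If Novax leads: Labs Inc.'s best replies are V→R3, W→R1, X→R0, Y→R3, Z→R1; Novax's induced payoffs -1, 6, 4, 9, -1; outcome (R3, Y), payoffs (2, 9).
Novax gets 9 moving first and 10 moving second, so Novax prefers to move second.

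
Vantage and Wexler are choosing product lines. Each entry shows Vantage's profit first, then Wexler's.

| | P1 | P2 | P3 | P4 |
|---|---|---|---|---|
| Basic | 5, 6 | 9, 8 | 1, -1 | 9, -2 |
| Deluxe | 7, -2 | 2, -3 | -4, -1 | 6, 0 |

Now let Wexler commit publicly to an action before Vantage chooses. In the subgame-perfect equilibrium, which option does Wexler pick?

Work backward from Vantage's decision.
- P1 → Vantage plays Deluxe (best of 5, 7); Wexler gets -2.
- P2 → Vantage plays Basic (best of 9, 2); Wexler gets 8.
- P3 → Vantage plays Basic (best of 1, -4); Wexler gets -1.
- P4 → Vantage plays Basic (best of 9, 6); Wexler gets -2.
Wexler's induced payoffs are -2, 8, -1, -2, so Wexler commits to P2. Subgame-perfect outcome: (Basic, P2) with payoffs (9, 8).

P2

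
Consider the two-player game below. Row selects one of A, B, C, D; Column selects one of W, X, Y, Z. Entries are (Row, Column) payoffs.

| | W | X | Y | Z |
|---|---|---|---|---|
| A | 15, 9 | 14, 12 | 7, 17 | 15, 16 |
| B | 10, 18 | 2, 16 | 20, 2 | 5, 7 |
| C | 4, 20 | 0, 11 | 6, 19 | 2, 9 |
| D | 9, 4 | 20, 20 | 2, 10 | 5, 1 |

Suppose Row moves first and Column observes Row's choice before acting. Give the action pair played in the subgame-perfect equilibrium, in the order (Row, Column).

(D, X)

Column best-responds to each possible Row move:
- A → Column plays Y (best of 9, 12, 17, 16); Row gets 7.
- B → Column plays W (best of 18, 16, 2, 7); Row gets 10.
- C → Column plays W (best of 20, 11, 19, 9); Row gets 4.
- D → Column plays X (best of 4, 20, 10, 1); Row gets 20.
Among 7, 10, 4, 20, the best is 20 at D. Subgame-perfect outcome: (D, X) with payoffs (20, 20).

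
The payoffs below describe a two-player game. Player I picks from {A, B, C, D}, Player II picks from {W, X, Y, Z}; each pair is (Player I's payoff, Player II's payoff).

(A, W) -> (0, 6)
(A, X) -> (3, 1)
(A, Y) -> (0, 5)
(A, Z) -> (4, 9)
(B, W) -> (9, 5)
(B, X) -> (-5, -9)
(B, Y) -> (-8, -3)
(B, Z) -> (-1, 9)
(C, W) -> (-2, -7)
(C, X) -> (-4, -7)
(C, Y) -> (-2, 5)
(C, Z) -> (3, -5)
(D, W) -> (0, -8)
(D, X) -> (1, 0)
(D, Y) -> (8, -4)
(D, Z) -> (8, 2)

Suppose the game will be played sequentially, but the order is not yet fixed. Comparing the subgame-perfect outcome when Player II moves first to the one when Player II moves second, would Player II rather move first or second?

If Player I leads: Player II's best replies are A→Z, B→Z, C→Y, D→Z; Player I's induced payoffs 4, -1, -2, 8; outcome (D, Z), payoffs (8, 2).
If Player II leads: Player I's best replies are W→B, X→A, Y→D, Z→D; Player II's induced payoffs 5, 1, -4, 2; outcome (B, W), payoffs (9, 5).
Player II gets 5 moving first and 2 moving second, so Player II prefers to move first.

first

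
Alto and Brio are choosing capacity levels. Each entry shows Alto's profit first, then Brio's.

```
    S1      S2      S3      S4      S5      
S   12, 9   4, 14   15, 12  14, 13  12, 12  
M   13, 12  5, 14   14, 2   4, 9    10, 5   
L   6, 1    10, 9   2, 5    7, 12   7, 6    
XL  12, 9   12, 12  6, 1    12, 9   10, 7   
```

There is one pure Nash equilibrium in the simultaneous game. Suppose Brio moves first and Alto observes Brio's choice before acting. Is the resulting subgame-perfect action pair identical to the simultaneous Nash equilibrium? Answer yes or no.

Work backward from Alto's decision.
- S1 → Alto plays M (best of 12, 13, 6, 12); Brio gets 12.
- S2 → Alto plays XL (best of 4, 5, 10, 12); Brio gets 12.
- S3 → Alto plays S (best of 15, 14, 2, 6); Brio gets 12.
- S4 → Alto plays S (best of 14, 4, 7, 12); Brio gets 13.
- S5 → Alto plays S (best of 12, 10, 7, 10); Brio gets 12.
Brio's induced payoffs are 12, 12, 12, 13, 12, so Brio commits to S4. Subgame-perfect outcome: (S, S4) with payoffs (14, 13).
Now find the simultaneous Nash equilibrium.
Alto's best replies: S1→M; S2→XL; S3→S; S4→S; S5→S.
Brio's best replies: S→S2; M→S2; L→S4; XL→S2.
Only (XL, S2) has each player best-responding; Nash payoffs (12, 12).
Sequential outcome (S, S4) differs from the Nash profile (XL, S2).

no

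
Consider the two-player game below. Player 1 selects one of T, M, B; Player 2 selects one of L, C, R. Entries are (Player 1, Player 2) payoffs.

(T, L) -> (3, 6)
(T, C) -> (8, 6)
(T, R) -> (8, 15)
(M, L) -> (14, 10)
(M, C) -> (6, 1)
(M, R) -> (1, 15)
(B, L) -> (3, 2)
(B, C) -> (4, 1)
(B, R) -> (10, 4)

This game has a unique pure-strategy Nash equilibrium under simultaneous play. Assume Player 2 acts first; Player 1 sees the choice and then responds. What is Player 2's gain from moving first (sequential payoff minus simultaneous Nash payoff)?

Player 1 best-responds to each possible Player 2 move:
- L: BR = M, leader payoff 10.
- C: BR = T, leader payoff 6.
- R: BR = B, leader payoff 4.
Maximizing over 10, 6, 4, Player 2 chooses L. Subgame-perfect outcome: (M, L) with payoffs (14, 10).
Under simultaneous play:
Player 1's best replies: L→M; C→T; R→B.
Player 2's best replies: T→R; M→R; B→R.
Only (B, R) has each player best-responding; Nash payoffs (10, 4).
Player 2's commitment gain: 10 − 4 = 6.

6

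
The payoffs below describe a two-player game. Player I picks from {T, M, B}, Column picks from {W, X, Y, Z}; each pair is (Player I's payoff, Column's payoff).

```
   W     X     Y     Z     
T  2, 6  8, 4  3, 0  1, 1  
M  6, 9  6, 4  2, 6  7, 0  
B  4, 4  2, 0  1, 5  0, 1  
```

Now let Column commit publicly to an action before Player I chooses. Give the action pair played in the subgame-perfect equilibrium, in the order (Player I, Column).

(M, W)

Work backward from Player I's decision.
- W → Player I plays M (best of 2, 6, 4); Column gets 9.
- X → Player I plays T (best of 8, 6, 2); Column gets 4.
- Y → Player I plays T (best of 3, 2, 1); Column gets 0.
- Z → Player I plays M (best of 1, 7, 0); Column gets 0.
Column's induced payoffs are 9, 4, 0, 0, so Column commits to W. Subgame-perfect outcome: (M, W) with payoffs (6, 9).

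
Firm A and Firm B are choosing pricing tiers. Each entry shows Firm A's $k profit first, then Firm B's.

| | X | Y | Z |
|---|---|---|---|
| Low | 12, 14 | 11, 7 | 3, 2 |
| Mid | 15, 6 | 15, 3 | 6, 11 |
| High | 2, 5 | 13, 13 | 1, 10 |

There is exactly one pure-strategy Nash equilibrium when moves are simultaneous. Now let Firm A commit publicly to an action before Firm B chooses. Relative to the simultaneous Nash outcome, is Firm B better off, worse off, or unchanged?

better off

Solve by backward induction (Firm A leads).
- Low: BR = X, leader payoff 12.
- Mid: BR = Z, leader payoff 6.
- High: BR = Y, leader payoff 13.
Firm A's induced payoffs are 12, 6, 13, so Firm A commits to High. Subgame-perfect outcome: (High, Y) with payoffs (13, 13).
Now find the simultaneous Nash equilibrium.
Firm A's best replies: X→Mid; Y→Mid; Z→Mid.
Firm B's best replies: Low→X; Mid→Z; High→Y.
The unique mutual best reply is (Mid, Z), giving (6, 11).
Firm B earns 13 sequentially versus 11 at the Nash outcome: better off.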